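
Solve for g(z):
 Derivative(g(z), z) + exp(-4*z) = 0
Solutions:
 g(z) = C1 + exp(-4*z)/4


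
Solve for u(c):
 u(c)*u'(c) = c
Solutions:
 u(c) = -sqrt(C1 + c^2)
 u(c) = sqrt(C1 + c^2)


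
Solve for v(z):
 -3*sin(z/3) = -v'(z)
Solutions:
 v(z) = C1 - 9*cos(z/3)


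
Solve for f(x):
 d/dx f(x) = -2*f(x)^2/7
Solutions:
 f(x) = 7/(C1 + 2*x)


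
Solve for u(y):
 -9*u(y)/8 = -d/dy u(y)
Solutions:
 u(y) = C1*exp(9*y/8)


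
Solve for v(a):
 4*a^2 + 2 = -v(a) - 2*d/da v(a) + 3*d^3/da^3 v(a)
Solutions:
 v(a) = C3*exp(a) - 4*a^2 + 16*a + (C1*sin(sqrt(3)*a/6) + C2*cos(sqrt(3)*a/6))*exp(-a/2) - 34


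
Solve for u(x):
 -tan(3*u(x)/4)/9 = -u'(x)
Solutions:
 u(x) = -4*asin(C1*exp(x/12))/3 + 4*pi/3
 u(x) = 4*asin(C1*exp(x/12))/3


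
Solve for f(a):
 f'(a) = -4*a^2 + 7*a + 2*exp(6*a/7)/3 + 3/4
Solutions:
 f(a) = C1 - 4*a^3/3 + 7*a^2/2 + 3*a/4 + 7*exp(6*a/7)/9


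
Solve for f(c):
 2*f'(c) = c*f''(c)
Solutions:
 f(c) = C1 + C2*c^3


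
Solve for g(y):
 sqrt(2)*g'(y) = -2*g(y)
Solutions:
 g(y) = C1*exp(-sqrt(2)*y)


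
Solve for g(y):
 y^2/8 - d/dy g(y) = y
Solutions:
 g(y) = C1 + y^3/24 - y^2/2


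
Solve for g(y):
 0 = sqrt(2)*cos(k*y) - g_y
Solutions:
 g(y) = C1 + sqrt(2)*sin(k*y)/k


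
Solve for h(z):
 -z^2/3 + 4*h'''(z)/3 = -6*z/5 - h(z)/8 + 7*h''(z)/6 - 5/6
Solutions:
 h(z) = C1*exp(z/2) + C2*exp(z*(3 - sqrt(57))/16) + C3*exp(z*(3 + sqrt(57))/16) + 8*z^2/3 - 48*z/5 + 388/9


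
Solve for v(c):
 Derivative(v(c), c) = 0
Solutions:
 v(c) = C1


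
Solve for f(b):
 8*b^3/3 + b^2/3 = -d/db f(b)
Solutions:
 f(b) = C1 - 2*b^4/3 - b^3/9


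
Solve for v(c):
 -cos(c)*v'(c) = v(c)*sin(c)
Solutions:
 v(c) = C1*cos(c)


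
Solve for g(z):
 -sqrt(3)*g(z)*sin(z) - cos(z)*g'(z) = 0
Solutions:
 g(z) = C1*cos(z)^(sqrt(3))


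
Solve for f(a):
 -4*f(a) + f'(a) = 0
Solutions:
 f(a) = C1*exp(4*a)


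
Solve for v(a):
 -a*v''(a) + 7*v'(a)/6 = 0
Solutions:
 v(a) = C1 + C2*a^(13/6)


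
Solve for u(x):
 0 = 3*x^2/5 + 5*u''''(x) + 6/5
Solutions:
 u(x) = C1 + C2*x + C3*x^2 + C4*x^3 - x^6/3000 - x^4/100


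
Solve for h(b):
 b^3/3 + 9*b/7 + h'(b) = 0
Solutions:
 h(b) = C1 - b^4/12 - 9*b^2/14


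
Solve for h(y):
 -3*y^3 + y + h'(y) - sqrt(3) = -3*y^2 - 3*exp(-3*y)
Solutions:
 h(y) = C1 + 3*y^4/4 - y^3 - y^2/2 + sqrt(3)*y + exp(-3*y)


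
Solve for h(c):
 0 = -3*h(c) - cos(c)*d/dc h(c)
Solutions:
 h(c) = C1*(sin(c) - 1)^(3/2)/(sin(c) + 1)^(3/2)


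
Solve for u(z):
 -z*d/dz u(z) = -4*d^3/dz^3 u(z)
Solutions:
 u(z) = C1 + Integral(C2*airyai(2^(1/3)*z/2) + C3*airybi(2^(1/3)*z/2), z)


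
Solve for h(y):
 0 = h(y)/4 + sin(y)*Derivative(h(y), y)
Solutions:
 h(y) = C1*(cos(y) + 1)^(1/8)/(cos(y) - 1)^(1/8)


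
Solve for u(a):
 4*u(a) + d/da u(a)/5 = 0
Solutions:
 u(a) = C1*exp(-20*a)


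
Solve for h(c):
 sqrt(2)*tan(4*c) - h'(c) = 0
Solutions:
 h(c) = C1 - sqrt(2)*log(cos(4*c))/4


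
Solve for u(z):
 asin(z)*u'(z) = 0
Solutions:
 u(z) = C1


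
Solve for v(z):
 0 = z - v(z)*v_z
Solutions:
 v(z) = -sqrt(C1 + z^2)
 v(z) = sqrt(C1 + z^2)


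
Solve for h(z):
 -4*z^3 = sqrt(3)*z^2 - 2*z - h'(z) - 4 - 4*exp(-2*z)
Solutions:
 h(z) = C1 + z^4 + sqrt(3)*z^3/3 - z^2 - 4*z + 2*exp(-2*z)


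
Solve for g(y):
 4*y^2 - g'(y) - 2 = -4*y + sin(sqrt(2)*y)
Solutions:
 g(y) = C1 + 4*y^3/3 + 2*y^2 - 2*y + sqrt(2)*cos(sqrt(2)*y)/2


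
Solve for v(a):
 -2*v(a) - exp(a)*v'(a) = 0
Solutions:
 v(a) = C1*exp(2*exp(-a))


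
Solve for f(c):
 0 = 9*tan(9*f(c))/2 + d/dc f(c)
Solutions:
 f(c) = -asin(C1*exp(-81*c/2))/9 + pi/9
 f(c) = asin(C1*exp(-81*c/2))/9


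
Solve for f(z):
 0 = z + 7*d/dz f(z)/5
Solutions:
 f(z) = C1 - 5*z^2/14


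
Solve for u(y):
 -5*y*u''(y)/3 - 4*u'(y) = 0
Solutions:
 u(y) = C1 + C2/y^(7/5)


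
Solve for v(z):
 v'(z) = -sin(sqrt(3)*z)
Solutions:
 v(z) = C1 + sqrt(3)*cos(sqrt(3)*z)/3


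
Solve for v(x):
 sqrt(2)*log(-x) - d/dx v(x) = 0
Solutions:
 v(x) = C1 + sqrt(2)*x*log(-x) - sqrt(2)*x


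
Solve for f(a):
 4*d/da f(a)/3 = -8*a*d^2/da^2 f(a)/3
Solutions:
 f(a) = C1 + C2*sqrt(a)


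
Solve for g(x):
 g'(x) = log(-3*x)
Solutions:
 g(x) = C1 + x*log(-x) + x*(-1 + log(3))


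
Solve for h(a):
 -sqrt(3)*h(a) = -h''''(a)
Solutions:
 h(a) = C1*exp(-3^(1/8)*a) + C2*exp(3^(1/8)*a) + C3*sin(3^(1/8)*a) + C4*cos(3^(1/8)*a)


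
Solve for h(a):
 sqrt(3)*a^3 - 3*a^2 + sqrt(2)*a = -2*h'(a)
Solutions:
 h(a) = C1 - sqrt(3)*a^4/8 + a^3/2 - sqrt(2)*a^2/4


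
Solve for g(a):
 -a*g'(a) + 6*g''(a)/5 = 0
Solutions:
 g(a) = C1 + C2*erfi(sqrt(15)*a/6)


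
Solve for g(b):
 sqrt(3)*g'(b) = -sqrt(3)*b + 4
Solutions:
 g(b) = C1 - b^2/2 + 4*sqrt(3)*b/3


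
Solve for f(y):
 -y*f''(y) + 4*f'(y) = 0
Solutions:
 f(y) = C1 + C2*y^5


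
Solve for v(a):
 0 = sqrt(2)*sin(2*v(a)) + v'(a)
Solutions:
 v(a) = pi - acos((-C1 - exp(4*sqrt(2)*a))/(C1 - exp(4*sqrt(2)*a)))/2
 v(a) = acos((-C1 - exp(4*sqrt(2)*a))/(C1 - exp(4*sqrt(2)*a)))/2


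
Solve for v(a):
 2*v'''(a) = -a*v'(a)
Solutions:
 v(a) = C1 + Integral(C2*airyai(-2^(2/3)*a/2) + C3*airybi(-2^(2/3)*a/2), a)


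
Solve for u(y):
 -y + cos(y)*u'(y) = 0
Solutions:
 u(y) = C1 + Integral(y/cos(y), y)


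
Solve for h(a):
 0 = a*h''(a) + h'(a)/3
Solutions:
 h(a) = C1 + C2*a^(2/3)


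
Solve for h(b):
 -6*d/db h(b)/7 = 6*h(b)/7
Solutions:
 h(b) = C1*exp(-b)


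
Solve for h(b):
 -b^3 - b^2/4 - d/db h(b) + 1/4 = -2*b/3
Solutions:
 h(b) = C1 - b^4/4 - b^3/12 + b^2/3 + b/4


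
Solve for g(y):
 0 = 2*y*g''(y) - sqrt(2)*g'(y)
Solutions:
 g(y) = C1 + C2*y^(sqrt(2)/2 + 1)


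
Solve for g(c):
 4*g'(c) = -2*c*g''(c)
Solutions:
 g(c) = C1 + C2/c


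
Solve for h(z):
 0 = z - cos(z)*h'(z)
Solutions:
 h(z) = C1 + Integral(z/cos(z), z)


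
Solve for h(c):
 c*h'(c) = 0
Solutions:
 h(c) = C1


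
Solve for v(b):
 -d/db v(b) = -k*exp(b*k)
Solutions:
 v(b) = C1 + exp(b*k)


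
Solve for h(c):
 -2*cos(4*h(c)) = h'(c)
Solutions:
 h(c) = -asin((C1 + exp(16*c))/(C1 - exp(16*c)))/4 + pi/4
 h(c) = asin((C1 + exp(16*c))/(C1 - exp(16*c)))/4


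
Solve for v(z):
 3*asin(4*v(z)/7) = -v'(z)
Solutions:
 Integral(1/asin(4*_y/7), (_y, v(z))) = C1 - 3*z


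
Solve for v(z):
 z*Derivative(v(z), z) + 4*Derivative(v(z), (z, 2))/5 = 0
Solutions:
 v(z) = C1 + C2*erf(sqrt(10)*z/4)


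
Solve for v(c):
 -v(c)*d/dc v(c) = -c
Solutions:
 v(c) = -sqrt(C1 + c^2)
 v(c) = sqrt(C1 + c^2)


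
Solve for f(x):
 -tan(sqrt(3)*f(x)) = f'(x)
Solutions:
 f(x) = sqrt(3)*(pi - asin(C1*exp(-sqrt(3)*x)))/3
 f(x) = sqrt(3)*asin(C1*exp(-sqrt(3)*x))/3


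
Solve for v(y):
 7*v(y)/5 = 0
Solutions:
 v(y) = 0


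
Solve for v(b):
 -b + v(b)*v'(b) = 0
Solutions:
 v(b) = -sqrt(C1 + b^2)
 v(b) = sqrt(C1 + b^2)


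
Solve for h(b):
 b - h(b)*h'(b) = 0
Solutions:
 h(b) = -sqrt(C1 + b^2)
 h(b) = sqrt(C1 + b^2)


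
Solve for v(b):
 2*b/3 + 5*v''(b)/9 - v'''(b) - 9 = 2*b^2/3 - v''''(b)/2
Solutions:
 v(b) = C1 + C2*b + b^4/10 + 13*b^3/25 + 2457*b^2/250 + (C3*sin(b/3) + C4*cos(b/3))*exp(b)


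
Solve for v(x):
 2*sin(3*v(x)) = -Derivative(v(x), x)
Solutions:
 v(x) = -acos((-C1 - exp(12*x))/(C1 - exp(12*x)))/3 + 2*pi/3
 v(x) = acos((-C1 - exp(12*x))/(C1 - exp(12*x)))/3


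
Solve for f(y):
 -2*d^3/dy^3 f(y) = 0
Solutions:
 f(y) = C1 + C2*y + C3*y^2


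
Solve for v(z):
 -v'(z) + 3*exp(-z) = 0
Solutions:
 v(z) = C1 - 3*exp(-z)


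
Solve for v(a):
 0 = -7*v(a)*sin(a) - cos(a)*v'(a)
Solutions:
 v(a) = C1*cos(a)^7


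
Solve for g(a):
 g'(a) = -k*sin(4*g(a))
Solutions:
 g(a) = -acos((-C1 - exp(8*a*k))/(C1 - exp(8*a*k)))/4 + pi/2
 g(a) = acos((-C1 - exp(8*a*k))/(C1 - exp(8*a*k)))/4


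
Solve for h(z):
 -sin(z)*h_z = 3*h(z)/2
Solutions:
 h(z) = C1*(cos(z) + 1)^(3/4)/(cos(z) - 1)^(3/4)


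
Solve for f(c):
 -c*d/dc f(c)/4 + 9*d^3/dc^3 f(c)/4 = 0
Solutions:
 f(c) = C1 + Integral(C2*airyai(3^(1/3)*c/3) + C3*airybi(3^(1/3)*c/3), c)


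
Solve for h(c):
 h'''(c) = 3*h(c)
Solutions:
 h(c) = C3*exp(3^(1/3)*c) + (C1*sin(3^(5/6)*c/2) + C2*cos(3^(5/6)*c/2))*exp(-3^(1/3)*c/2)


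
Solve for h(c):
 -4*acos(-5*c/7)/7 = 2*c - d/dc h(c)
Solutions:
 h(c) = C1 + c^2 + 4*c*acos(-5*c/7)/7 + 4*sqrt(49 - 25*c^2)/35


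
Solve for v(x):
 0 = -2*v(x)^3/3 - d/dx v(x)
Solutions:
 v(x) = -sqrt(6)*sqrt(-1/(C1 - 2*x))/2
 v(x) = sqrt(6)*sqrt(-1/(C1 - 2*x))/2


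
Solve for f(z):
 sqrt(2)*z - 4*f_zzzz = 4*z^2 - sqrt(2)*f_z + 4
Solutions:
 f(z) = C1 + C4*exp(sqrt(2)*z/2) + 2*sqrt(2)*z^3/3 - z^2/2 + 2*sqrt(2)*z + (C2*sin(sqrt(6)*z/4) + C3*cos(sqrt(6)*z/4))*exp(-sqrt(2)*z/4)


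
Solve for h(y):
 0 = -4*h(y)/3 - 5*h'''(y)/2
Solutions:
 h(y) = C3*exp(-2*15^(2/3)*y/15) + (C1*sin(3^(1/6)*5^(2/3)*y/5) + C2*cos(3^(1/6)*5^(2/3)*y/5))*exp(15^(2/3)*y/15)


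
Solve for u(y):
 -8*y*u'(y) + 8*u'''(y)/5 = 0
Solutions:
 u(y) = C1 + Integral(C2*airyai(5^(1/3)*y) + C3*airybi(5^(1/3)*y), y)


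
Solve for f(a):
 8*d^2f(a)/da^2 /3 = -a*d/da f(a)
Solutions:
 f(a) = C1 + C2*erf(sqrt(3)*a/4)


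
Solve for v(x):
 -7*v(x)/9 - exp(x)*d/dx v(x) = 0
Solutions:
 v(x) = C1*exp(7*exp(-x)/9)


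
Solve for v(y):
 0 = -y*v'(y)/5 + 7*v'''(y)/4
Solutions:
 v(y) = C1 + Integral(C2*airyai(70^(2/3)*y/35) + C3*airybi(70^(2/3)*y/35), y)


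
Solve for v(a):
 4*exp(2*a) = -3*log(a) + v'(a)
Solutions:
 v(a) = C1 + 3*a*log(a) - 3*a + 2*exp(2*a)


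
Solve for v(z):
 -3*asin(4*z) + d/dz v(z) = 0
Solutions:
 v(z) = C1 + 3*z*asin(4*z) + 3*sqrt(1 - 16*z^2)/4


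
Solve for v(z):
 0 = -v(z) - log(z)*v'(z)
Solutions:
 v(z) = C1*exp(-li(z))


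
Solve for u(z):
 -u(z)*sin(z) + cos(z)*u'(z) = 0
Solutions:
 u(z) = C1/cos(z)


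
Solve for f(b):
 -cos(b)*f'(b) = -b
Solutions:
 f(b) = C1 + Integral(b/cos(b), b)


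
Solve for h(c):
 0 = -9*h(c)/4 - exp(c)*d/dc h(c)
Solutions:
 h(c) = C1*exp(9*exp(-c)/4)


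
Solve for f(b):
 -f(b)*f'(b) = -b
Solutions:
 f(b) = -sqrt(C1 + b^2)
 f(b) = sqrt(C1 + b^2)


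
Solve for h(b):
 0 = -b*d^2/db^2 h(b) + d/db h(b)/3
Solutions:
 h(b) = C1 + C2*b^(4/3)


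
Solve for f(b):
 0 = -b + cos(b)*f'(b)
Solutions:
 f(b) = C1 + Integral(b/cos(b), b)


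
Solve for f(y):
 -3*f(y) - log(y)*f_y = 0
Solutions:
 f(y) = C1*exp(-3*li(y))


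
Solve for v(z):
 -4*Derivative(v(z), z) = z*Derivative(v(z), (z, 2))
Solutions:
 v(z) = C1 + C2/z^3


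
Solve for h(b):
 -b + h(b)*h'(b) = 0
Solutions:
 h(b) = -sqrt(C1 + b^2)
 h(b) = sqrt(C1 + b^2)


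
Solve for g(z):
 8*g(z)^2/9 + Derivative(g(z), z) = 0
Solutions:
 g(z) = 9/(C1 + 8*z)


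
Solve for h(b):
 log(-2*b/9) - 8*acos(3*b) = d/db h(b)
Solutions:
 h(b) = C1 + b*log(-b) - 8*b*acos(3*b) - 2*b*log(3) - b + b*log(2) + 8*sqrt(1 - 9*b^2)/3


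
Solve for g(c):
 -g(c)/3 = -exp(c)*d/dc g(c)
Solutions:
 g(c) = C1*exp(-exp(-c)/3)


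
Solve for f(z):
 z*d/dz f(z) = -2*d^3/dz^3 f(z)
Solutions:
 f(z) = C1 + Integral(C2*airyai(-2^(2/3)*z/2) + C3*airybi(-2^(2/3)*z/2), z)


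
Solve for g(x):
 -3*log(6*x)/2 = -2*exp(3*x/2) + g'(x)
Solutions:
 g(x) = C1 - 3*x*log(x)/2 + 3*x*(1 - log(6))/2 + 4*exp(3*x/2)/3


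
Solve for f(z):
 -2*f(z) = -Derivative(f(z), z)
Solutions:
 f(z) = C1*exp(2*z)


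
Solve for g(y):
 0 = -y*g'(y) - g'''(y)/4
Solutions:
 g(y) = C1 + Integral(C2*airyai(-2^(2/3)*y) + C3*airybi(-2^(2/3)*y), y)


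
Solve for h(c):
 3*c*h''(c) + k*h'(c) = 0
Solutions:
 h(c) = C1 + c^(1 - re(k)/3)*(C2*sin(log(c)*Abs(im(k))/3) + C3*cos(log(c)*im(k)/3))


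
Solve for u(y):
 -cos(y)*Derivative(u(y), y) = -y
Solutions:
 u(y) = C1 + Integral(y/cos(y), y)


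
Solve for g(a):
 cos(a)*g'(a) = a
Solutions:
 g(a) = C1 + Integral(a/cos(a), a)


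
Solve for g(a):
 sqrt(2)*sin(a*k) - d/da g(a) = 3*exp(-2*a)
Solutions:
 g(a) = C1 + 3*exp(-2*a)/2 - sqrt(2)*cos(a*k)/k


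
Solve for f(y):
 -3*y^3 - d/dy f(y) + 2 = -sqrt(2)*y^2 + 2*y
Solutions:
 f(y) = C1 - 3*y^4/4 + sqrt(2)*y^3/3 - y^2 + 2*y


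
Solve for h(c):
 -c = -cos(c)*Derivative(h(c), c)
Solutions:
 h(c) = C1 + Integral(c/cos(c), c)


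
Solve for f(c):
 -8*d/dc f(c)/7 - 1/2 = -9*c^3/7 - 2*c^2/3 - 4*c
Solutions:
 f(c) = C1 + 9*c^4/32 + 7*c^3/36 + 7*c^2/4 - 7*c/16


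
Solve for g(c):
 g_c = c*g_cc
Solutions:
 g(c) = C1 + C2*c^2


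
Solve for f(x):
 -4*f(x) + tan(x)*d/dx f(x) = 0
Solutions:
 f(x) = C1*sin(x)^4


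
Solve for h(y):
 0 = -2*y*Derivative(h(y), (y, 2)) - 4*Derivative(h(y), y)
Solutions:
 h(y) = C1 + C2/y


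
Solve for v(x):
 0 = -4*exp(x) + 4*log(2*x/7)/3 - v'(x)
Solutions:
 v(x) = C1 + 4*x*log(x)/3 + 4*x*(-log(7) - 1 + log(2))/3 - 4*exp(x)


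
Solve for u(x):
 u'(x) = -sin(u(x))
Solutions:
 u(x) = -acos((-C1 - exp(2*x))/(C1 - exp(2*x))) + 2*pi
 u(x) = acos((-C1 - exp(2*x))/(C1 - exp(2*x)))


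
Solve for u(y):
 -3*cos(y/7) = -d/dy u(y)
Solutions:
 u(y) = C1 + 21*sin(y/7)


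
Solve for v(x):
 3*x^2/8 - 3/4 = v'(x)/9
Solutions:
 v(x) = C1 + 9*x^3/8 - 27*x/4


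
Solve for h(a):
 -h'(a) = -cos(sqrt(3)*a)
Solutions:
 h(a) = C1 + sqrt(3)*sin(sqrt(3)*a)/3


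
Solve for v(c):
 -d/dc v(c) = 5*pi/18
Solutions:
 v(c) = C1 - 5*pi*c/18


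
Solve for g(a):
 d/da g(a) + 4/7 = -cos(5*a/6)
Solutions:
 g(a) = C1 - 4*a/7 - 6*sin(5*a/6)/5


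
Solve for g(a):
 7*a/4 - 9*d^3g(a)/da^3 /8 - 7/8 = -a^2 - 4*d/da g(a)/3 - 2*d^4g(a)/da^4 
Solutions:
 g(a) = C1 + C2*exp(a*(27*3^(1/3)/(64*sqrt(3934) + 4015)^(1/3) + 18 + 3^(2/3)*(64*sqrt(3934) + 4015)^(1/3))/96)*sin(3^(1/6)*a*(-(64*sqrt(3934) + 4015)^(1/3) + 9*3^(2/3)/(64*sqrt(3934) + 4015)^(1/3))/32) + C3*exp(a*(27*3^(1/3)/(64*sqrt(3934) + 4015)^(1/3) + 18 + 3^(2/3)*(64*sqrt(3934) + 4015)^(1/3))/96)*cos(3^(1/6)*a*(-(64*sqrt(3934) + 4015)^(1/3) + 9*3^(2/3)/(64*sqrt(3934) + 4015)^(1/3))/32) + C4*exp(a*(-3^(2/3)*(64*sqrt(3934) + 4015)^(1/3) - 27*3^(1/3)/(64*sqrt(3934) + 4015)^(1/3) + 9)/48) - a^3/4 - 21*a^2/32 - 39*a/64


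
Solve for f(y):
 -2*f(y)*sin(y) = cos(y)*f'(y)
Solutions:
 f(y) = C1*cos(y)^2


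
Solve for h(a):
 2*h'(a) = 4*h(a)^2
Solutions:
 h(a) = -1/(C1 + 2*a)


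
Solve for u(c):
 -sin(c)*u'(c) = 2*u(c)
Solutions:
 u(c) = C1*(cos(c) + 1)/(cos(c) - 1)


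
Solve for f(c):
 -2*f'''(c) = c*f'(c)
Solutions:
 f(c) = C1 + Integral(C2*airyai(-2^(2/3)*c/2) + C3*airybi(-2^(2/3)*c/2), c)


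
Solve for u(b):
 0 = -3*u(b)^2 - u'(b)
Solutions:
 u(b) = 1/(C1 + 3*b)


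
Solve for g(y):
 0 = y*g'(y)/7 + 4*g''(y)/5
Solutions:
 g(y) = C1 + C2*erf(sqrt(70)*y/28)


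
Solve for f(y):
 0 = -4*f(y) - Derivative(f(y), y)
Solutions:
 f(y) = C1*exp(-4*y)


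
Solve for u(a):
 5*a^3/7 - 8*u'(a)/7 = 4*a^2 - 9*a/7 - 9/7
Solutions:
 u(a) = C1 + 5*a^4/32 - 7*a^3/6 + 9*a^2/16 + 9*a/8


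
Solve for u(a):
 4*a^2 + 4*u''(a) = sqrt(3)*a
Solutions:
 u(a) = C1 + C2*a - a^4/12 + sqrt(3)*a^3/24


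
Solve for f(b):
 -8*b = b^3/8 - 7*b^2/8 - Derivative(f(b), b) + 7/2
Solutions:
 f(b) = C1 + b^4/32 - 7*b^3/24 + 4*b^2 + 7*b/2


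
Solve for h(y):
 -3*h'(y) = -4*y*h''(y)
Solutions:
 h(y) = C1 + C2*y^(7/4)


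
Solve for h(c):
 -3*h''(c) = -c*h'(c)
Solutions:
 h(c) = C1 + C2*erfi(sqrt(6)*c/6)


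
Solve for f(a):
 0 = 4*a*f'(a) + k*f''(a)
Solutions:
 f(a) = C1 + C2*sqrt(k)*erf(sqrt(2)*a*sqrt(1/k))


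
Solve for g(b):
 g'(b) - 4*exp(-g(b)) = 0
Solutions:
 g(b) = log(C1 + 4*b)


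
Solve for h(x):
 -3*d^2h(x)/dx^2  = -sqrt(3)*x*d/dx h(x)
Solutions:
 h(x) = C1 + C2*erfi(sqrt(2)*3^(3/4)*x/6)


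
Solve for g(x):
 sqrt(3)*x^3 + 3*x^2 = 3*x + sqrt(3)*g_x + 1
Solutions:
 g(x) = C1 + x^4/4 + sqrt(3)*x^3/3 - sqrt(3)*x^2/2 - sqrt(3)*x/3


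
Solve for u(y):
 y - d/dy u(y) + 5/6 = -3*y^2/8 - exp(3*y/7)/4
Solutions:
 u(y) = C1 + y^3/8 + y^2/2 + 5*y/6 + 7*exp(3*y/7)/12


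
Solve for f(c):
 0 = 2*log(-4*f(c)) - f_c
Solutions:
 -Integral(1/(log(-_y) + 2*log(2)), (_y, f(c)))/2 = C1 - c


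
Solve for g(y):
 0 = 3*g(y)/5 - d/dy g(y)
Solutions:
 g(y) = C1*exp(3*y/5)


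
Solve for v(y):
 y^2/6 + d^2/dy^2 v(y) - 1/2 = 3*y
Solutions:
 v(y) = C1 + C2*y - y^4/72 + y^3/2 + y^2/4


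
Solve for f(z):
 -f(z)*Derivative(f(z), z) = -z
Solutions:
 f(z) = -sqrt(C1 + z^2)
 f(z) = sqrt(C1 + z^2)


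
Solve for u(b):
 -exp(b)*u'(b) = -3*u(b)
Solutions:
 u(b) = C1*exp(-3*exp(-b))


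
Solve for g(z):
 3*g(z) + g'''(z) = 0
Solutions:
 g(z) = C3*exp(-3^(1/3)*z) + (C1*sin(3^(5/6)*z/2) + C2*cos(3^(5/6)*z/2))*exp(3^(1/3)*z/2)


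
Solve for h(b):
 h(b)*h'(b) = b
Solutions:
 h(b) = -sqrt(C1 + b^2)
 h(b) = sqrt(C1 + b^2)


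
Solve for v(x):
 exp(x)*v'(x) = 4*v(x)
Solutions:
 v(x) = C1*exp(-4*exp(-x))


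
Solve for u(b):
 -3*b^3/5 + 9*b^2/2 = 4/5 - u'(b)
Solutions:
 u(b) = C1 + 3*b^4/20 - 3*b^3/2 + 4*b/5


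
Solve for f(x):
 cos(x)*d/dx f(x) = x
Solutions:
 f(x) = C1 + Integral(x/cos(x), x)


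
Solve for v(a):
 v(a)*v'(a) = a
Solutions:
 v(a) = -sqrt(C1 + a^2)
 v(a) = sqrt(C1 + a^2)


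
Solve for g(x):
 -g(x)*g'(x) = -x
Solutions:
 g(x) = -sqrt(C1 + x^2)
 g(x) = sqrt(C1 + x^2)


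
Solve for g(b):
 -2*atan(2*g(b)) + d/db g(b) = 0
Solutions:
 Integral(1/atan(2*_y), (_y, g(b))) = C1 + 2*b


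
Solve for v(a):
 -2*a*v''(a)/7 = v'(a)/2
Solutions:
 v(a) = C1 + C2/a^(3/4)


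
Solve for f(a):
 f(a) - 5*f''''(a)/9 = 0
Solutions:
 f(a) = C1*exp(-sqrt(3)*5^(3/4)*a/5) + C2*exp(sqrt(3)*5^(3/4)*a/5) + C3*sin(sqrt(3)*5^(3/4)*a/5) + C4*cos(sqrt(3)*5^(3/4)*a/5)


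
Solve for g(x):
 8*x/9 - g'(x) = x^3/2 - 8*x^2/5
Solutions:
 g(x) = C1 - x^4/8 + 8*x^3/15 + 4*x^2/9


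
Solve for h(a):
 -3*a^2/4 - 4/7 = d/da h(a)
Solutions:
 h(a) = C1 - a^3/4 - 4*a/7


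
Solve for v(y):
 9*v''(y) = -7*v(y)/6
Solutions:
 v(y) = C1*sin(sqrt(42)*y/18) + C2*cos(sqrt(42)*y/18)


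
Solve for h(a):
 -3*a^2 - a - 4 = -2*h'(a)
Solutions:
 h(a) = C1 + a^3/2 + a^2/4 + 2*a


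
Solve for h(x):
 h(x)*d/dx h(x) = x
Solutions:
 h(x) = -sqrt(C1 + x^2)
 h(x) = sqrt(C1 + x^2)


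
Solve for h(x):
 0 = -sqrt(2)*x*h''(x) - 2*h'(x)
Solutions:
 h(x) = C1 + C2*x^(1 - sqrt(2))


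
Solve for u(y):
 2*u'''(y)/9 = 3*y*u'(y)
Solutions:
 u(y) = C1 + Integral(C2*airyai(3*2^(2/3)*y/2) + C3*airybi(3*2^(2/3)*y/2), y)


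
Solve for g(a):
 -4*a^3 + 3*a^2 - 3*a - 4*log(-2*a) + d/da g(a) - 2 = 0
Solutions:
 g(a) = C1 + a^4 - a^3 + 3*a^2/2 + 4*a*log(-a) + 2*a*(-1 + 2*log(2))


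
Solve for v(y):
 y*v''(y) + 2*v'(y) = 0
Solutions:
 v(y) = C1 + C2/y


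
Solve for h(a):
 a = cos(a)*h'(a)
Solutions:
 h(a) = C1 + Integral(a/cos(a), a)


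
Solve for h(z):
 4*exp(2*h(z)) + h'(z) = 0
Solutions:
 h(z) = log(-sqrt(-1/(C1 - 4*z))) - log(2)/2
 h(z) = log(-1/(C1 - 4*z))/2 - log(2)/2


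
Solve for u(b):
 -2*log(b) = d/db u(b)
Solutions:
 u(b) = C1 - 2*b*log(b) + 2*b


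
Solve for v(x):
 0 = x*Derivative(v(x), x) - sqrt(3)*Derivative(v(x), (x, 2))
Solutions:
 v(x) = C1 + C2*erfi(sqrt(2)*3^(3/4)*x/6)


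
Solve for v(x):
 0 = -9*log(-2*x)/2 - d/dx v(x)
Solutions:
 v(x) = C1 - 9*x*log(-x)/2 + 9*x*(1 - log(2))/2


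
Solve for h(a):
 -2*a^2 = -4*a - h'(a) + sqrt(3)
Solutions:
 h(a) = C1 + 2*a^3/3 - 2*a^2 + sqrt(3)*a


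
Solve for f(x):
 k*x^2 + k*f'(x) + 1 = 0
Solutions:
 f(x) = C1 - x^3/3 - x/k


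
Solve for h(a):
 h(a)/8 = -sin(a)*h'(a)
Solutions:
 h(a) = C1*(cos(a) + 1)^(1/16)/(cos(a) - 1)^(1/16)


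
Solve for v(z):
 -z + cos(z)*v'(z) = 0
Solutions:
 v(z) = C1 + Integral(z/cos(z), z)


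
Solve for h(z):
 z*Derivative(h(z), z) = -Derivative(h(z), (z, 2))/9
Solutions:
 h(z) = C1 + C2*erf(3*sqrt(2)*z/2)


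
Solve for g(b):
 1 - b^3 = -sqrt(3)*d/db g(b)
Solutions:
 g(b) = C1 + sqrt(3)*b^4/12 - sqrt(3)*b/3


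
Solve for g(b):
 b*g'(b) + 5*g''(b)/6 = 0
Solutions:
 g(b) = C1 + C2*erf(sqrt(15)*b/5)


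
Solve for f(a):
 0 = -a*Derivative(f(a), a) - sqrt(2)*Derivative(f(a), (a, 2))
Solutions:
 f(a) = C1 + C2*erf(2^(1/4)*a/2)


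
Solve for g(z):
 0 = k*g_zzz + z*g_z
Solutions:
 g(z) = C1 + Integral(C2*airyai(z*(-1/k)^(1/3)) + C3*airybi(z*(-1/k)^(1/3)), z)


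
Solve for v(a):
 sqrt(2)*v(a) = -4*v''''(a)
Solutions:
 v(a) = (C1*sin(2^(1/8)*a/2) + C2*cos(2^(1/8)*a/2))*exp(-2^(1/8)*a/2) + (C3*sin(2^(1/8)*a/2) + C4*cos(2^(1/8)*a/2))*exp(2^(1/8)*a/2)


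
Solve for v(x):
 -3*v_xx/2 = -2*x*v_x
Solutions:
 v(x) = C1 + C2*erfi(sqrt(6)*x/3)


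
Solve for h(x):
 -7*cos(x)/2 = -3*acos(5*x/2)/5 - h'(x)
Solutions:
 h(x) = C1 - 3*x*acos(5*x/2)/5 + 3*sqrt(4 - 25*x^2)/25 + 7*sin(x)/2


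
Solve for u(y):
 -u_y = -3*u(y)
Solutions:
 u(y) = C1*exp(3*y)


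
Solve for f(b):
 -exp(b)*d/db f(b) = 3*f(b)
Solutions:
 f(b) = C1*exp(3*exp(-b))


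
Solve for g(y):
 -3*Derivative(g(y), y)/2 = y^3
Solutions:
 g(y) = C1 - y^4/6


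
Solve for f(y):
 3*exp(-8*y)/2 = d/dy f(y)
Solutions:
 f(y) = C1 - 3*exp(-8*y)/16


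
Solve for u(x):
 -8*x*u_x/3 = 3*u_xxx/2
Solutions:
 u(x) = C1 + Integral(C2*airyai(-2*6^(1/3)*x/3) + C3*airybi(-2*6^(1/3)*x/3), x)


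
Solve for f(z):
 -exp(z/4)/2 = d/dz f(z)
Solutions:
 f(z) = C1 - 2*exp(z/4)


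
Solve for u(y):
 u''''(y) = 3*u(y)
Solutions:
 u(y) = C1*exp(-3^(1/4)*y) + C2*exp(3^(1/4)*y) + C3*sin(3^(1/4)*y) + C4*cos(3^(1/4)*y)


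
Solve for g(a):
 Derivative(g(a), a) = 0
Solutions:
 g(a) = C1


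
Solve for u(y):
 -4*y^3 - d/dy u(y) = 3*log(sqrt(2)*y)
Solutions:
 u(y) = C1 - y^4 - 3*y*log(y) - 3*y*log(2)/2 + 3*y


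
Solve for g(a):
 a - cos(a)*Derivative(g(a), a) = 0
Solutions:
 g(a) = C1 + Integral(a/cos(a), a)


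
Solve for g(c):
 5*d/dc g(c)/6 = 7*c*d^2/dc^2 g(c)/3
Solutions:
 g(c) = C1 + C2*c^(19/14)


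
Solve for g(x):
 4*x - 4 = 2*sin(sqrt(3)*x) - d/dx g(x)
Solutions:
 g(x) = C1 - 2*x^2 + 4*x - 2*sqrt(3)*cos(sqrt(3)*x)/3


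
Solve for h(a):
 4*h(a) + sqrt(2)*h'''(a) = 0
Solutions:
 h(a) = C3*exp(-sqrt(2)*a) + (C1*sin(sqrt(6)*a/2) + C2*cos(sqrt(6)*a/2))*exp(sqrt(2)*a/2)


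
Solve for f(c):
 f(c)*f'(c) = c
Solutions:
 f(c) = -sqrt(C1 + c^2)
 f(c) = sqrt(C1 + c^2)


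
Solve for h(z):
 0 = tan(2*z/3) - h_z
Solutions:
 h(z) = C1 - 3*log(cos(2*z/3))/2


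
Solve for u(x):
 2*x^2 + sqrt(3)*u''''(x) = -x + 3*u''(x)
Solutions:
 u(x) = C1 + C2*x + C3*exp(-3^(1/4)*x) + C4*exp(3^(1/4)*x) + x^4/18 + x^3/18 + 2*sqrt(3)*x^2/9


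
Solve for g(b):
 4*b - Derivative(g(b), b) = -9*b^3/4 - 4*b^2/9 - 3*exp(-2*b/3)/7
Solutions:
 g(b) = C1 + 9*b^4/16 + 4*b^3/27 + 2*b^2 - 9*exp(-2*b/3)/14


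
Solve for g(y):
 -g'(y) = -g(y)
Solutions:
 g(y) = C1*exp(y)


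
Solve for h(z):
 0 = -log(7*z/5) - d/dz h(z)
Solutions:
 h(z) = C1 - z*log(z) + z*log(5/7) + z


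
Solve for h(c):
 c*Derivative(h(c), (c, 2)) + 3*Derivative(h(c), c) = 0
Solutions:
 h(c) = C1 + C2/c^2


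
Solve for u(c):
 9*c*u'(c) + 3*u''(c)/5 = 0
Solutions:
 u(c) = C1 + C2*erf(sqrt(30)*c/2)


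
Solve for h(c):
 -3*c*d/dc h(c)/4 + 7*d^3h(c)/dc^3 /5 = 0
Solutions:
 h(c) = C1 + Integral(C2*airyai(1470^(1/3)*c/14) + C3*airybi(1470^(1/3)*c/14), c)


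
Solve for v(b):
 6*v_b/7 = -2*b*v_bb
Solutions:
 v(b) = C1 + C2*b^(4/7)


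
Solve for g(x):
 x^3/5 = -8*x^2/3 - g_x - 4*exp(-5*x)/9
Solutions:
 g(x) = C1 - x^4/20 - 8*x^3/9 + 4*exp(-5*x)/45


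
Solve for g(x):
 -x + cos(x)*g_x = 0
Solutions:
 g(x) = C1 + Integral(x/cos(x), x)


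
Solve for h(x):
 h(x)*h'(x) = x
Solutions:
 h(x) = -sqrt(C1 + x^2)
 h(x) = sqrt(C1 + x^2)


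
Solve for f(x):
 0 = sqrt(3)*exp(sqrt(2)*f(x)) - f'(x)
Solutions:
 f(x) = sqrt(2)*(2*log(-1/(C1 + sqrt(3)*x)) - log(2))/4


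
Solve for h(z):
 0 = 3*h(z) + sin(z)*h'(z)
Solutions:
 h(z) = C1*(cos(z) + 1)^(3/2)/(cos(z) - 1)^(3/2)


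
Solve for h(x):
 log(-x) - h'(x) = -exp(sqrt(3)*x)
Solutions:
 h(x) = C1 + x*log(-x) - x + sqrt(3)*exp(sqrt(3)*x)/3


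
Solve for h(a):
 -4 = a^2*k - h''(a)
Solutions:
 h(a) = C1 + C2*a + a^4*k/12 + 2*a^2


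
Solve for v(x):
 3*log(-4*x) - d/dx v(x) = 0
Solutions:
 v(x) = C1 + 3*x*log(-x) + 3*x*(-1 + 2*log(2))


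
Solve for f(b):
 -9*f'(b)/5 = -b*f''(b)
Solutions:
 f(b) = C1 + C2*b^(14/5)


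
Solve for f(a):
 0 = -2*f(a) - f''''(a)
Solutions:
 f(a) = (C1*sin(2^(3/4)*a/2) + C2*cos(2^(3/4)*a/2))*exp(-2^(3/4)*a/2) + (C3*sin(2^(3/4)*a/2) + C4*cos(2^(3/4)*a/2))*exp(2^(3/4)*a/2)


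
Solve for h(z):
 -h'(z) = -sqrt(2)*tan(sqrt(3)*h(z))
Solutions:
 h(z) = sqrt(3)*(pi - asin(C1*exp(sqrt(6)*z)))/3
 h(z) = sqrt(3)*asin(C1*exp(sqrt(6)*z))/3


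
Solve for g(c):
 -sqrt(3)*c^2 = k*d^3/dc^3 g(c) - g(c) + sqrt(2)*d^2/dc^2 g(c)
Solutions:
 g(c) = C1*exp(-c*((sqrt(((-27 + 4*sqrt(2)/k^2)^2 - 32/k^4)/k^2)/2 - 27/(2*k) + 2*sqrt(2)/k^3)^(1/3) + sqrt(2)/k + 2/(k^2*(sqrt(((-27 + 4*sqrt(2)/k^2)^2 - 32/k^4)/k^2)/2 - 27/(2*k) + 2*sqrt(2)/k^3)^(1/3)))/3) + C2*exp(c*((sqrt(((-27 + 4*sqrt(2)/k^2)^2 - 32/k^4)/k^2)/2 - 27/(2*k) + 2*sqrt(2)/k^3)^(1/3) - sqrt(3)*I*(sqrt(((-27 + 4*sqrt(2)/k^2)^2 - 32/k^4)/k^2)/2 - 27/(2*k) + 2*sqrt(2)/k^3)^(1/3) - 2*sqrt(2)/k - 8/(k^2*(-1 + sqrt(3)*I)*(sqrt(((-27 + 4*sqrt(2)/k^2)^2 - 32/k^4)/k^2)/2 - 27/(2*k) + 2*sqrt(2)/k^3)^(1/3)))/6) + C3*exp(c*((sqrt(((-27 + 4*sqrt(2)/k^2)^2 - 32/k^4)/k^2)/2 - 27/(2*k) + 2*sqrt(2)/k^3)^(1/3) + sqrt(3)*I*(sqrt(((-27 + 4*sqrt(2)/k^2)^2 - 32/k^4)/k^2)/2 - 27/(2*k) + 2*sqrt(2)/k^3)^(1/3) - 2*sqrt(2)/k + 8/(k^2*(1 + sqrt(3)*I)*(sqrt(((-27 + 4*sqrt(2)/k^2)^2 - 32/k^4)/k^2)/2 - 27/(2*k) + 2*sqrt(2)/k^3)^(1/3)))/6) + sqrt(3)*c^2 + 2*sqrt(6)


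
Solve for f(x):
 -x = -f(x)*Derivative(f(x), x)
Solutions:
 f(x) = -sqrt(C1 + x^2)
 f(x) = sqrt(C1 + x^2)


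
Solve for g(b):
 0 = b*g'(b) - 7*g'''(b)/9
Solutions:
 g(b) = C1 + Integral(C2*airyai(21^(2/3)*b/7) + C3*airybi(21^(2/3)*b/7), b)


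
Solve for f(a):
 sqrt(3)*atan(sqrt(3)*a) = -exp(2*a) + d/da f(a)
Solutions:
 f(a) = C1 + sqrt(3)*(a*atan(sqrt(3)*a) - sqrt(3)*log(3*a^2 + 1)/6) + exp(2*a)/2


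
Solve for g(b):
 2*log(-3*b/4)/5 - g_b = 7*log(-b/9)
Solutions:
 g(b) = C1 - 33*b*log(-b)/5 + b*(-4*log(2) + 33 + 72*log(3))/5


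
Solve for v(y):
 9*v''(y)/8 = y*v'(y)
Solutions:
 v(y) = C1 + C2*erfi(2*y/3)


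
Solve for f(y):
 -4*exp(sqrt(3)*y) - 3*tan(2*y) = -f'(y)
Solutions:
 f(y) = C1 + 4*sqrt(3)*exp(sqrt(3)*y)/3 - 3*log(cos(2*y))/2


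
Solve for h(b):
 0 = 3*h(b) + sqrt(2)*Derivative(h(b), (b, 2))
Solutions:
 h(b) = C1*sin(2^(3/4)*sqrt(3)*b/2) + C2*cos(2^(3/4)*sqrt(3)*b/2)


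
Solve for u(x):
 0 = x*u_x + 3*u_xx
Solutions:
 u(x) = C1 + C2*erf(sqrt(6)*x/6)


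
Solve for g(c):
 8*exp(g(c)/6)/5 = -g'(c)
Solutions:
 g(c) = 6*log(1/(C1 + 8*c)) + 6*log(30)


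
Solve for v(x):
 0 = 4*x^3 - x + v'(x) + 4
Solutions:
 v(x) = C1 - x^4 + x^2/2 - 4*x


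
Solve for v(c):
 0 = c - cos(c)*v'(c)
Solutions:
 v(c) = C1 + Integral(c/cos(c), c)


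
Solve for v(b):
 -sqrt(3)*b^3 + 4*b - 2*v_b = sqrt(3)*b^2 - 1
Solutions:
 v(b) = C1 - sqrt(3)*b^4/8 - sqrt(3)*b^3/6 + b^2 + b/2


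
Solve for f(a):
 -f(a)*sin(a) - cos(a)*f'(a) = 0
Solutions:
 f(a) = C1*cos(a)


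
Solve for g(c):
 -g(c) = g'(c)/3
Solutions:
 g(c) = C1*exp(-3*c)


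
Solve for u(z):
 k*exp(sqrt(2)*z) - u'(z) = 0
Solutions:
 u(z) = C1 + sqrt(2)*k*exp(sqrt(2)*z)/2


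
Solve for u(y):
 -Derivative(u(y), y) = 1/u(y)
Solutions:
 u(y) = -sqrt(C1 - 2*y)
 u(y) = sqrt(C1 - 2*y)


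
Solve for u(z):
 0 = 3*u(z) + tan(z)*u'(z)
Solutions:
 u(z) = C1/sin(z)^3


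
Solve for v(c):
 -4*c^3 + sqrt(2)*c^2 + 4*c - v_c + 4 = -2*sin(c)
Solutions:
 v(c) = C1 - c^4 + sqrt(2)*c^3/3 + 2*c^2 + 4*c - 2*cos(c)


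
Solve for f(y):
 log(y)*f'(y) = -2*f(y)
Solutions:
 f(y) = C1*exp(-2*li(y))


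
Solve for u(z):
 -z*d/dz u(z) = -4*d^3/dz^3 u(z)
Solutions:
 u(z) = C1 + Integral(C2*airyai(2^(1/3)*z/2) + C3*airybi(2^(1/3)*z/2), z)


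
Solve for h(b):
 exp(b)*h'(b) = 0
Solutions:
 h(b) = C1


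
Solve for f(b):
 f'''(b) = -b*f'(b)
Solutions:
 f(b) = C1 + Integral(C2*airyai(-b) + C3*airybi(-b), b)


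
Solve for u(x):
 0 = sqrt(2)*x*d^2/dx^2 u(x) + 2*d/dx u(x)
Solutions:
 u(x) = C1 + C2*x^(1 - sqrt(2))


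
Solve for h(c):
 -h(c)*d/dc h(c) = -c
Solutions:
 h(c) = -sqrt(C1 + c^2)
 h(c) = sqrt(C1 + c^2)


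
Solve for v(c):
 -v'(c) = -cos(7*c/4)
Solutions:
 v(c) = C1 + 4*sin(7*c/4)/7


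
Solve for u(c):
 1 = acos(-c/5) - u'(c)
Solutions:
 u(c) = C1 + c*acos(-c/5) - c + sqrt(25 - c^2)


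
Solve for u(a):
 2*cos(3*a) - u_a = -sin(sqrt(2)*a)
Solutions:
 u(a) = C1 + 2*sin(3*a)/3 - sqrt(2)*cos(sqrt(2)*a)/2


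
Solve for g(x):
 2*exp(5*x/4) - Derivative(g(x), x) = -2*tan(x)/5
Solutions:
 g(x) = C1 + 8*exp(5*x/4)/5 - 2*log(cos(x))/5


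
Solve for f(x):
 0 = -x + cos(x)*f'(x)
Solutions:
 f(x) = C1 + Integral(x/cos(x), x)


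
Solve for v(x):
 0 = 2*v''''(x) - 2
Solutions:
 v(x) = C1 + C2*x + C3*x^2 + C4*x^3 + x^4/24


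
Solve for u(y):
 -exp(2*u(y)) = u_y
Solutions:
 u(y) = log(-sqrt(-1/(C1 - y))) - log(2)/2
 u(y) = log(-1/(C1 - y))/2 - log(2)/2


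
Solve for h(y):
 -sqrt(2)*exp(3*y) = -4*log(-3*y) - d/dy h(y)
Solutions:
 h(y) = C1 - 4*y*log(-y) + 4*y*(1 - log(3)) + sqrt(2)*exp(3*y)/3


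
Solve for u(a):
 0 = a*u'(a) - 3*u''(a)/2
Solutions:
 u(a) = C1 + C2*erfi(sqrt(3)*a/3)


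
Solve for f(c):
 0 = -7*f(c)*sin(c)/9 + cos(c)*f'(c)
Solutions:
 f(c) = C1/cos(c)^(7/9)


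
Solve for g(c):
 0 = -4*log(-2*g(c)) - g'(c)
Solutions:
 Integral(1/(log(-_y) + log(2)), (_y, g(c)))/4 = C1 - c


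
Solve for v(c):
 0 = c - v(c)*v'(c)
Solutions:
 v(c) = -sqrt(C1 + c^2)
 v(c) = sqrt(C1 + c^2)


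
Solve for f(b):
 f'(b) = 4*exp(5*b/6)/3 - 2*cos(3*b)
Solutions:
 f(b) = C1 + 8*exp(5*b/6)/5 - 2*sin(3*b)/3


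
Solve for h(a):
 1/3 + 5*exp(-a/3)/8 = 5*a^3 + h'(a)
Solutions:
 h(a) = C1 - 5*a^4/4 + a/3 - 15*exp(-a/3)/8


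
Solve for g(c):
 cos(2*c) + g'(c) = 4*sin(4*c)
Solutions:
 g(c) = C1 - sin(2*c)/2 - cos(4*c)


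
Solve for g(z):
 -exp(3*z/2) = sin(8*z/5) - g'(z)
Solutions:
 g(z) = C1 + 2*exp(3*z/2)/3 - 5*cos(8*z/5)/8


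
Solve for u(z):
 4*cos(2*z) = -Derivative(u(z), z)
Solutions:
 u(z) = C1 - 2*sin(2*z)


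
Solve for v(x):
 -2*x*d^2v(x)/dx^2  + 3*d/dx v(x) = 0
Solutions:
 v(x) = C1 + C2*x^(5/2)


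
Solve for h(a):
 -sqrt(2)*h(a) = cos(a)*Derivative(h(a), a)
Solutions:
 h(a) = C1*(sin(a) - 1)^(sqrt(2)/2)/(sin(a) + 1)^(sqrt(2)/2)


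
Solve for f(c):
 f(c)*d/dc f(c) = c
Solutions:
 f(c) = -sqrt(C1 + c^2)
 f(c) = sqrt(C1 + c^2)


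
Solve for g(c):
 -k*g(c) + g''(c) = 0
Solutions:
 g(c) = C1*exp(-c*sqrt(k)) + C2*exp(c*sqrt(k))


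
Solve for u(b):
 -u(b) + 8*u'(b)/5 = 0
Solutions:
 u(b) = C1*exp(5*b/8)


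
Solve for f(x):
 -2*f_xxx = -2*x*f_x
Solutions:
 f(x) = C1 + Integral(C2*airyai(x) + C3*airybi(x), x)


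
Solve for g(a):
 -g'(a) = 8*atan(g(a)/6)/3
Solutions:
 Integral(1/atan(_y/6), (_y, g(a))) = C1 - 8*a/3


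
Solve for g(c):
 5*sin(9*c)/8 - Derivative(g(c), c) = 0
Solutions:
 g(c) = C1 - 5*cos(9*c)/72


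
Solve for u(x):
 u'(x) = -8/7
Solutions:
 u(x) = C1 - 8*x/7


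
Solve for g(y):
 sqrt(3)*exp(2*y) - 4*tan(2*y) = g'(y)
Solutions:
 g(y) = C1 + sqrt(3)*exp(2*y)/2 + 2*log(cos(2*y))


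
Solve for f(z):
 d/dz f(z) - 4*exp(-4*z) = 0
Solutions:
 f(z) = C1 - exp(-4*z)


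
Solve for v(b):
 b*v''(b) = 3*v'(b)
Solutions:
 v(b) = C1 + C2*b^4


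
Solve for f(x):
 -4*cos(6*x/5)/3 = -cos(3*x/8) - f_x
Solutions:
 f(x) = C1 - 8*sin(3*x/8)/3 + 10*sin(6*x/5)/9


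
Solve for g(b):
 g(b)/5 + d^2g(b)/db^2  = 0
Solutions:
 g(b) = C1*sin(sqrt(5)*b/5) + C2*cos(sqrt(5)*b/5)


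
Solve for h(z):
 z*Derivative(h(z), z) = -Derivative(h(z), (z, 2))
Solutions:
 h(z) = C1 + C2*erf(sqrt(2)*z/2)


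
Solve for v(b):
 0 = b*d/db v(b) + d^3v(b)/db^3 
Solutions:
 v(b) = C1 + Integral(C2*airyai(-b) + C3*airybi(-b), b)


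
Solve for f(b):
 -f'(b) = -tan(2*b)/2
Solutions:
 f(b) = C1 - log(cos(2*b))/4


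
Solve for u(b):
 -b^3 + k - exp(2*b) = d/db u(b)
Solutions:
 u(b) = C1 - b^4/4 + b*k - exp(2*b)/2


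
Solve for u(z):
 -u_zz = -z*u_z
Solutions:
 u(z) = C1 + C2*erfi(sqrt(2)*z/2)


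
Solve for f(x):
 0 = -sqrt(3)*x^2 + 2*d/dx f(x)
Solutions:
 f(x) = C1 + sqrt(3)*x^3/6


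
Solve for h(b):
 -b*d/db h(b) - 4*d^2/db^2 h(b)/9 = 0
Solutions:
 h(b) = C1 + C2*erf(3*sqrt(2)*b/4)


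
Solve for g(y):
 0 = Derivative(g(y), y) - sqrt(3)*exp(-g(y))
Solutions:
 g(y) = log(C1 + sqrt(3)*y)


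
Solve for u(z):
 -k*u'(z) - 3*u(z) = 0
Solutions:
 u(z) = C1*exp(-3*z/k)


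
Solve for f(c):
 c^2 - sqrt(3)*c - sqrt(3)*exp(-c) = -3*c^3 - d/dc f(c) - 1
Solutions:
 f(c) = C1 - 3*c^4/4 - c^3/3 + sqrt(3)*c^2/2 - c - sqrt(3)*exp(-c)


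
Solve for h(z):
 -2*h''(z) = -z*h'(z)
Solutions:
 h(z) = C1 + C2*erfi(z/2)


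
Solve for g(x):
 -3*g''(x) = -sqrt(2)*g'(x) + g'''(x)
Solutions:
 g(x) = C1 + C2*exp(x*(-3 + sqrt(4*sqrt(2) + 9))/2) + C3*exp(-x*(3 + sqrt(4*sqrt(2) + 9))/2)


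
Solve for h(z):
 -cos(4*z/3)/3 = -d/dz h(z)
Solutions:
 h(z) = C1 + sin(4*z/3)/4


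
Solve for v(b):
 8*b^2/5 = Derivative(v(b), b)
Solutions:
 v(b) = C1 + 8*b^3/15


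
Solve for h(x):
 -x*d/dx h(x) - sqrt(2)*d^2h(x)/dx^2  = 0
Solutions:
 h(x) = C1 + C2*erf(2^(1/4)*x/2)


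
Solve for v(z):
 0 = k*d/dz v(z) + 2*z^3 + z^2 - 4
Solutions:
 v(z) = C1 - z^4/(2*k) - z^3/(3*k) + 4*z/k


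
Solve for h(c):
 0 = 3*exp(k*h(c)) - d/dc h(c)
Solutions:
 h(c) = Piecewise((log(-1/(C1*k + 3*c*k))/k, Ne(k, 0)), (nan, True))
 h(c) = Piecewise((C1 + 3*c, Eq(k, 0)), (nan, True))


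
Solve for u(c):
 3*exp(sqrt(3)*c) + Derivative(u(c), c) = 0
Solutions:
 u(c) = C1 - sqrt(3)*exp(sqrt(3)*c)


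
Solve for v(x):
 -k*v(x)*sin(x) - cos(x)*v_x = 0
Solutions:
 v(x) = C1*exp(k*log(cos(x)))


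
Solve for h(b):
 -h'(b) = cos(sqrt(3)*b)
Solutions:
 h(b) = C1 - sqrt(3)*sin(sqrt(3)*b)/3


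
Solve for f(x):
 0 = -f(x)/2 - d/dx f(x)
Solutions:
 f(x) = C1*exp(-x/2)


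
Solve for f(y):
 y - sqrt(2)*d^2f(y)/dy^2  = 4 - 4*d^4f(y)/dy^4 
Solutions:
 f(y) = C1 + C2*y + C3*exp(-2^(1/4)*y/2) + C4*exp(2^(1/4)*y/2) + sqrt(2)*y^3/12 - sqrt(2)*y^2


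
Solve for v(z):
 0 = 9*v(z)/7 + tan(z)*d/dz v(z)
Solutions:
 v(z) = C1/sin(z)^(9/7)


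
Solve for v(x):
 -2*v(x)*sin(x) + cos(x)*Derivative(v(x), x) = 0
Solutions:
 v(x) = C1/cos(x)^2


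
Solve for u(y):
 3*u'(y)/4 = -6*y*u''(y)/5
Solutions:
 u(y) = C1 + C2*y^(3/8)


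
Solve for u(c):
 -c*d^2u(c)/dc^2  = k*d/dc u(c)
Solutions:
 u(c) = C1 + c^(1 - re(k))*(C2*sin(log(c)*Abs(im(k))) + C3*cos(log(c)*im(k)))


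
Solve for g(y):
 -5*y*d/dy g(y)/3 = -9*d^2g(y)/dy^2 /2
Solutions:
 g(y) = C1 + C2*erfi(sqrt(15)*y/9)


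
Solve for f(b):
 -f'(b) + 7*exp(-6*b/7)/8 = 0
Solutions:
 f(b) = C1 - 49*exp(-6*b/7)/48


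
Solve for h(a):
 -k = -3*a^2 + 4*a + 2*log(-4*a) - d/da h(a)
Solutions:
 h(a) = C1 - a^3 + 2*a^2 + a*(k - 2 + 4*log(2)) + 2*a*log(-a)


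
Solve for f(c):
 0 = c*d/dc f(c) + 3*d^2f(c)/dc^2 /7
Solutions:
 f(c) = C1 + C2*erf(sqrt(42)*c/6)


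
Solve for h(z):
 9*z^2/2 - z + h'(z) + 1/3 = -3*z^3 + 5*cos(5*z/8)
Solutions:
 h(z) = C1 - 3*z^4/4 - 3*z^3/2 + z^2/2 - z/3 + 8*sin(5*z/8)


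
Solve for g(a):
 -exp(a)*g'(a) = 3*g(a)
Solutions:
 g(a) = C1*exp(3*exp(-a))


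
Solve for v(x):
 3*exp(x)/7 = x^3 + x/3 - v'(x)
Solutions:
 v(x) = C1 + x^4/4 + x^2/6 - 3*exp(x)/7


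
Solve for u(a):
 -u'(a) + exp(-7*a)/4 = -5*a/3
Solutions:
 u(a) = C1 + 5*a^2/6 - exp(-7*a)/28


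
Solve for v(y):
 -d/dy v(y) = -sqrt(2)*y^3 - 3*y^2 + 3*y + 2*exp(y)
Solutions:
 v(y) = C1 + sqrt(2)*y^4/4 + y^3 - 3*y^2/2 - 2*exp(y)


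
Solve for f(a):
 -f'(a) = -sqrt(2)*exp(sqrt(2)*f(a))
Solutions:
 f(a) = sqrt(2)*(2*log(-1/(C1 + sqrt(2)*a)) - log(2))/4


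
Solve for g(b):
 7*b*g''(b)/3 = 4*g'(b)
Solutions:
 g(b) = C1 + C2*b^(19/7)


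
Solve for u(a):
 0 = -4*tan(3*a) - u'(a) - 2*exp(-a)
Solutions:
 u(a) = C1 - 2*log(tan(3*a)^2 + 1)/3 + 2*exp(-a)


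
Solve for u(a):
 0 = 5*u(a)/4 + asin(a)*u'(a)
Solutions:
 u(a) = C1*exp(-5*Integral(1/asin(a), a)/4)


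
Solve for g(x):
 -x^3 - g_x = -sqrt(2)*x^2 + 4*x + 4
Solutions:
 g(x) = C1 - x^4/4 + sqrt(2)*x^3/3 - 2*x^2 - 4*x


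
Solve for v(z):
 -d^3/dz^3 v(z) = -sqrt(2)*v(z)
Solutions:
 v(z) = C3*exp(2^(1/6)*z) + (C1*sin(2^(1/6)*sqrt(3)*z/2) + C2*cos(2^(1/6)*sqrt(3)*z/2))*exp(-2^(1/6)*z/2)


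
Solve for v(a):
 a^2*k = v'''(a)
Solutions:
 v(a) = C1 + C2*a + C3*a^2 + a^5*k/60


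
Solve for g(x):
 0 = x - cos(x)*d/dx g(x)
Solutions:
 g(x) = C1 + Integral(x/cos(x), x)


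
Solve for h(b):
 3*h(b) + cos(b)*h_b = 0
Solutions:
 h(b) = C1*(sin(b) - 1)^(3/2)/(sin(b) + 1)^(3/2)


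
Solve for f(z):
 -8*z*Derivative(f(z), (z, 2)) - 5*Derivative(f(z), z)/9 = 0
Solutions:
 f(z) = C1 + C2*z^(67/72)


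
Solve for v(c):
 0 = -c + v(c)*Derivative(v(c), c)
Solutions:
 v(c) = -sqrt(C1 + c^2)
 v(c) = sqrt(C1 + c^2)


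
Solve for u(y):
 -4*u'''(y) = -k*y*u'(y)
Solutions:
 u(y) = C1 + Integral(C2*airyai(2^(1/3)*k^(1/3)*y/2) + C3*airybi(2^(1/3)*k^(1/3)*y/2), y)


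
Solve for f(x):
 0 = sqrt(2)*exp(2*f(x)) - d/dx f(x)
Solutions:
 f(x) = log(-sqrt(-1/(C1 + sqrt(2)*x))) - log(2)/2
 f(x) = log(-1/(C1 + sqrt(2)*x))/2 - log(2)/2


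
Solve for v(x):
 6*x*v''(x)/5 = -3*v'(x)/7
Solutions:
 v(x) = C1 + C2*x^(9/14)


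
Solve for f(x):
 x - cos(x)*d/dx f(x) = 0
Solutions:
 f(x) = C1 + Integral(x/cos(x), x)


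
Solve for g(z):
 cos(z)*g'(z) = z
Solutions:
 g(z) = C1 + Integral(z/cos(z), z)


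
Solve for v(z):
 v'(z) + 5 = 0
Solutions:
 v(z) = C1 - 5*z


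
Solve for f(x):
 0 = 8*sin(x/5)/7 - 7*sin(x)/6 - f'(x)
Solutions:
 f(x) = C1 - 40*cos(x/5)/7 + 7*cos(x)/6


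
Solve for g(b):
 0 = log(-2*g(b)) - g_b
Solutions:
 -Integral(1/(log(-_y) + log(2)), (_y, g(b))) = C1 - b


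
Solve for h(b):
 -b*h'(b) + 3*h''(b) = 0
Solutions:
 h(b) = C1 + C2*erfi(sqrt(6)*b/6)


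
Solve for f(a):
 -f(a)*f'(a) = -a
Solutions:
 f(a) = -sqrt(C1 + a^2)
 f(a) = sqrt(C1 + a^2)


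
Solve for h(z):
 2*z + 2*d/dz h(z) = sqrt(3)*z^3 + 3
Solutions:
 h(z) = C1 + sqrt(3)*z^4/8 - z^2/2 + 3*z/2


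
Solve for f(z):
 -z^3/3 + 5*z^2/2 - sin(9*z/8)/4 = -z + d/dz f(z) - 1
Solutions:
 f(z) = C1 - z^4/12 + 5*z^3/6 + z^2/2 + z + 2*cos(9*z/8)/9


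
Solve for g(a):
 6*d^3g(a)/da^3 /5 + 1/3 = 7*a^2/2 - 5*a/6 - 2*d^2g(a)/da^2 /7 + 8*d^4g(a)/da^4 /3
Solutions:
 g(a) = C1 + C2*a + C3*exp(a*(63 - sqrt(12369))/280) + C4*exp(a*(63 + sqrt(12369))/280) + 49*a^4/48 - 6349*a^3/360 + 67193*a^2/200


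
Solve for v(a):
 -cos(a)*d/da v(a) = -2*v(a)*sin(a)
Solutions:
 v(a) = C1/cos(a)^2


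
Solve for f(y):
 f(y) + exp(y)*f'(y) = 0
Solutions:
 f(y) = C1*exp(exp(-y))
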